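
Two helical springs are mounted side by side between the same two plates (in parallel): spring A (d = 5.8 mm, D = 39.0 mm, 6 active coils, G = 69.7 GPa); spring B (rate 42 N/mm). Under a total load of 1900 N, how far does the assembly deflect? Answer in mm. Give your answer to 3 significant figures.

27.3 mm

k_A = Gd⁴/(8D³N_a) = (69.7×10³)(5.8⁴)/(8·39.0³·6) = 27.702 N/mm
Parallel: k_eq = 27.702 + 42 = 69.702 N/mm
δ = F/k_eq = 1900/69.702 = 27.259 mm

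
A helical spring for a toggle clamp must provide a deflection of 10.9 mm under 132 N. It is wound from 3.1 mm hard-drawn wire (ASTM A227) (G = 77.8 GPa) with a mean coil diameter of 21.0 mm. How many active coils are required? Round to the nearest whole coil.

8

Required rate k = F/δ = 132/10.9 = 12.11 N/mm
N_a = Gd⁴/(8D³k) = (77.8×10³ × 3.1⁴)/(8 × 21.0³ × 12.11)
    = 7.18499e+06 / 897212 = 8.008 → 8 coils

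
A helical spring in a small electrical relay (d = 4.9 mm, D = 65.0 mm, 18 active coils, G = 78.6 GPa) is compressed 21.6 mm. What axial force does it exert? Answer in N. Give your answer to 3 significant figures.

k = Gd⁴/(8D³N_a) = (78.6×10³)(4.9⁴)/(8·65.0³·18) = 1.1458 N/mm
F = k·δ = 1.1458 × 21.6 = 24.749 N

24.7 N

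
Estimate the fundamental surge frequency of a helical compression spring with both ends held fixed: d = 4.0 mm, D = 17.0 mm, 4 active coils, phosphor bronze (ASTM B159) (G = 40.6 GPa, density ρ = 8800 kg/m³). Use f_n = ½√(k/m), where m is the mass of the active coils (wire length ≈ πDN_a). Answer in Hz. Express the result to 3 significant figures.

k = Gd⁴/(8D³N_a) = (40.6×10³)(4.0⁴)/(8·17.0³·4) = 66.11 N/mm = 66110 N/m
Wire length L = πDN_a = π·17.0·4 = 213.63 mm
m = ρ·(πd²/4)·L = 8800 × 12.566×10⁻⁶ m² × 0.21363 m = 0.023624 kg
f_n = ½√(k/m) = 0.5·√(66110/0.023624) = 0.5·√(2.7985e+06) = 836.43 Hz

836 Hz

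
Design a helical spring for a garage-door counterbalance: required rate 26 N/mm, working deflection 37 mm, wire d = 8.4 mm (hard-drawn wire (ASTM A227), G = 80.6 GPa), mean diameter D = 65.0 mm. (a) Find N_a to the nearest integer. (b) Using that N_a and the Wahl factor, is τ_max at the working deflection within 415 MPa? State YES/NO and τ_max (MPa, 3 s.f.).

(a) 7 coils; (b) YES, τ_max = 321 MPa

N_a = Gd⁴/(8D³k) = (80.6×10³)(8.4⁴)/(8·65.0³·26) = 7.025 → N_a = 7
Actual rate k = Gd⁴/(8D³·7) = 26.093 N/mm
Working load F = kδ = 26.093·37 = 965.44 N
C = 65.0/8.4 = 7.7381; K_W = (4C−1)/(4C−4)+0.615/C = 1.1908
τ_max = K_W·8FD/(πd³) = 1.1908·269.61 = 321.05 MPa
τ_max ≤ 415 MPa → acceptable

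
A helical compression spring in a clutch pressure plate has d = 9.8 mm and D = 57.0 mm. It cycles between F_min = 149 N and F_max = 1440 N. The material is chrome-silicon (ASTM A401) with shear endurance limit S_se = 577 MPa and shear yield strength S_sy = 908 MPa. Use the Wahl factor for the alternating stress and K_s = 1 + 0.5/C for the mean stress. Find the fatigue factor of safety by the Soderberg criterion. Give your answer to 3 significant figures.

2.75

C = D/d = 57.0/9.8 = 5.8163; K_W = (4C−1)/(4C−4)+0.615/C = 1.2615; K_s = 1+0.5/C = 1.0860
F_a = (F_max−F_min)/2 = 645.5 N; F_m = (F_max+F_min)/2 = 794.5 N
τ_a = K_W·8F_aD/(πd³) = 1.2615 × 99.548 = 125.58 MPa
τ_m = K_s·8F_mD/(πd³) = 1.0860 × 122.53 = 133.06 MPa
Soderberg: 1/n_f = τ_a/S_se + τ_m/S_sy = 125.58/577 + 133.06/908 = 0.21764 + 0.14654 = 0.36418
n_f = 1/0.36418 = 2.746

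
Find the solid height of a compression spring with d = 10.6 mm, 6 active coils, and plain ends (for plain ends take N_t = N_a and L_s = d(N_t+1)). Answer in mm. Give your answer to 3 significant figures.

74.2 mm

plain ends: N_t = N_a = 6
L_s = d·(N_t+1) = 10.6 × 7 = 74.2 mm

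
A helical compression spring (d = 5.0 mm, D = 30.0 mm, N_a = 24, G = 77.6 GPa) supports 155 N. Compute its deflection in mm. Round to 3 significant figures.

16.6 mm

k = Gd⁴/(8D³N_a) = (77.6×10³)(5.0⁴)/(8·30.0³·24) = 9.3557 N/mm
δ = F/k = 155 / 9.3557 = 16.567 mm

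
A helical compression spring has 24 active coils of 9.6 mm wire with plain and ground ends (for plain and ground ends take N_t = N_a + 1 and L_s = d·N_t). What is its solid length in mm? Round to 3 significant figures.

240 mm

plain and ground ends: N_t = N_a + 1 = 24 + 1 = 25
L_s = d·N_t = 9.6 × 25 = 240 mm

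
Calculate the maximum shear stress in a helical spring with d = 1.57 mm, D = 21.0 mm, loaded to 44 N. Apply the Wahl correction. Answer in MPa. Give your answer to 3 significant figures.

Spring index C = D/d = 21.0/1.57 = 13.3758
K_W = (4C−1)/(4C−4) + 0.615/C = 52.503/49.503 + 0.0460 = 1.1066
τ₀ = 8FD/(πd³) = 8·44·21.0/(π·1.57³) = 7392/12.158 = 608.01 MPa
τ_max = K·τ₀ = 1.1066 × 608.01 = 672.82 MPa

673 MPa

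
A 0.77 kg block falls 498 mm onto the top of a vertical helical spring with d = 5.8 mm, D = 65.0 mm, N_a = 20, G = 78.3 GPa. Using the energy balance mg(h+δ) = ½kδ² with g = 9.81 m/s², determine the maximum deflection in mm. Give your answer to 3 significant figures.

k = Gd⁴/(8D³N_a) = (78.3×10³)(5.8⁴)/(8·65.0³·20) = 2.0166 N/mm
W = mg = 0.77 × 9.81 = 7.5537 N
½kδ² − Wδ − Wh = 0 → δ = (W + √(W² + 2kWh))/k
δ = (7.5537 + √(57.058 + 15171.6))/2.0166 = (7.5537 + 123.4)/2.0166 = 64.941 mm

64.9 mm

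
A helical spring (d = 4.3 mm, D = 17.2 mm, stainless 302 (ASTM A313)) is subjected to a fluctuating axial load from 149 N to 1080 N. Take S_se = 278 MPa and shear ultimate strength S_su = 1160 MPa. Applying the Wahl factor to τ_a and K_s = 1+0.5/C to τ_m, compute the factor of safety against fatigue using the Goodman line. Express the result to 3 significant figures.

0.616

C = D/d = 17.2/4.3 = 4.0000; K_W = (4C−1)/(4C−4)+0.615/C = 1.4038; K_s = 1+0.5/C = 1.1250
F_a = (F_max−F_min)/2 = 465.5 N; F_m = (F_max+F_min)/2 = 614.5 N
τ_a = K_W·8F_aD/(πd³) = 1.4038 × 256.44 = 359.98 MPa
τ_m = K_s·8F_mD/(πd³) = 1.1250 × 338.52 = 380.84 MPa
Goodman: 1/n_f = τ_a/S_se + τ_m/S_su = 359.98/278 + 380.84/1160 = 1.29488 + 0.32831 = 1.6232
n_f = 1/1.6232 = 0.6161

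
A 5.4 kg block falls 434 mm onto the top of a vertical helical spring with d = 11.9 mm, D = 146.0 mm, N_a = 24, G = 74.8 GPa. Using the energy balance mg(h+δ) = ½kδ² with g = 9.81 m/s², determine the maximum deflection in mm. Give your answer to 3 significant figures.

158 mm

k = Gd⁴/(8D³N_a) = (74.8×10³)(11.9⁴)/(8·146.0³·24) = 2.5103 N/mm
W = mg = 5.4 × 9.81 = 52.974 N
½kδ² − Wδ − Wh = 0 → δ = (W + √(W² + 2kWh))/k
δ = (52.974 + √(2806.2 + 115428))/2.5103 = (52.974 + 343.85)/2.5103 = 158.08 mm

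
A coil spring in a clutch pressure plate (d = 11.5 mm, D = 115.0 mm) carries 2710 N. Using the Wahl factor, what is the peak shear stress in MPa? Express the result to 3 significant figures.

Spring index C = D/d = 115.0/11.5 = 10.0000
K_W = (4C−1)/(4C−4) + 0.615/C = 39.000/36.000 + 0.0615 = 1.1448
τ₀ = 8FD/(πd³) = 8·2710·115.0/(π·11.5³) = 2.4932e+06/4778 = 521.81 MPa
τ_max = K·τ₀ = 1.1448 × 521.81 = 597.39 MPa

597 MPa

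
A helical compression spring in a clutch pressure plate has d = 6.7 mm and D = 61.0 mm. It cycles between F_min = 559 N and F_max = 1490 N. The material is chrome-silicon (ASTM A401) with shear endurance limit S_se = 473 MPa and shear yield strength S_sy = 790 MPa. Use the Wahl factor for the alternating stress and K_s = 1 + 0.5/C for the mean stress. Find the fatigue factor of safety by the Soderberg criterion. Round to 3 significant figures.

0.771

C = D/d = 61.0/6.7 = 9.1045; K_W = (4C−1)/(4C−4)+0.615/C = 1.1601; K_s = 1+0.5/C = 1.0549
F_a = (F_max−F_min)/2 = 465.5 N; F_m = (F_max+F_min)/2 = 1024.5 N
τ_a = K_W·8F_aD/(πd³) = 1.1601 × 240.42 = 278.91 MPa
τ_m = K_s·8F_mD/(πd³) = 1.0549 × 529.12 = 558.18 MPa
Soderberg: 1/n_f = τ_a/S_se + τ_m/S_sy = 278.91/473 + 558.18/790 = 0.58965 + 0.70656 = 1.2962
n_f = 1/1.2962 = 0.7715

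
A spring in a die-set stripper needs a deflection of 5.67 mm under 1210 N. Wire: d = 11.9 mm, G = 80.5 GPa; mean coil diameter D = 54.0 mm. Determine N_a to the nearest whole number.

Required rate k = F/δ = 1210/5.67 = 213.4 N/mm
N_a = Gd⁴/(8D³k) = (80.5×10³ × 11.9⁴)/(8 × 54.0³ × 213.4)
    = 1.6143e+09 / 2.68827e+08 = 6.005 → 6 coils

6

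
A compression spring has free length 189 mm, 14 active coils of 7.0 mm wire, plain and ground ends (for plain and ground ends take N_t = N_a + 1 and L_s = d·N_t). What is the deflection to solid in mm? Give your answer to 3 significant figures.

N_t = 15; L_s = 7.0·15 = 105 mm
δ_solid = L₀ − L_s = 189 − 105 = 84 mm

84.0 mm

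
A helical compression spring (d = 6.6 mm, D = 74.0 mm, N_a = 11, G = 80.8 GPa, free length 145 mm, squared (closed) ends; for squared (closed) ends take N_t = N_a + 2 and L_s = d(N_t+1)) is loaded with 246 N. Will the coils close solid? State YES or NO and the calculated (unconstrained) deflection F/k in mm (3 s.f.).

YES, δ = 57.2 mm

k = Gd⁴/(8D³N_a) = (80.8×10³)(6.6⁴)/(8·74.0³·11) = 4.2994 N/mm
N_t = 13; L_s = 6.6·14 = 92.4 mm; δ_solid = L₀ − L_s = 145 − 92.4 = 52.6 mm
δ = F/k = 246/4.2994 = 57.217 mm
δ ≥ δ_solid → spring goes solid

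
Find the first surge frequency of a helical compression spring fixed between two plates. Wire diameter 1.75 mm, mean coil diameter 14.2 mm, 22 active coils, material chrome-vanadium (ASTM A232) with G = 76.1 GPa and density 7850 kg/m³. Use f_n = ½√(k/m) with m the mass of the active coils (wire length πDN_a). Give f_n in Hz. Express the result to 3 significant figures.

138 Hz

k = Gd⁴/(8D³N_a) = (76.1×10³)(1.75⁴)/(8·14.2³·22) = 1.4163 N/mm = 1416.3 N/m
Wire length L = πDN_a = π·14.2·22 = 981.43 mm
m = ρ·(πd²/4)·L = 7850 × 2.4053×10⁻⁶ m² × 0.98143 m = 0.018531 kg
f_n = ½√(k/m) = 0.5·√(1416.3/0.018531) = 0.5·√(76430) = 138.23 Hz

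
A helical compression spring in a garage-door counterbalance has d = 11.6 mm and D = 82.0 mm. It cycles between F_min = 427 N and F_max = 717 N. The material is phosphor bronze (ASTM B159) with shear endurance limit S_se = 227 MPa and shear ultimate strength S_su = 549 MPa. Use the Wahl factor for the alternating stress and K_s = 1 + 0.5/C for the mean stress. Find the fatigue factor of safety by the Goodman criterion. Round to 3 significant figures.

C = D/d = 82.0/11.6 = 7.0690; K_W = (4C−1)/(4C−4)+0.615/C = 1.2106; K_s = 1+0.5/C = 1.0707
F_a = (F_max−F_min)/2 = 145 N; F_m = (F_max+F_min)/2 = 572 N
τ_a = K_W·8F_aD/(πd³) = 1.2106 × 19.398 = 23.482 MPa
τ_m = K_s·8F_mD/(πd³) = 1.0707 × 76.52 = 81.933 MPa
Goodman: 1/n_f = τ_a/S_se + τ_m/S_su = 23.482/227 + 81.933/549 = 0.10345 + 0.14924 = 0.25269
n_f = 1/0.25269 = 3.957

3.96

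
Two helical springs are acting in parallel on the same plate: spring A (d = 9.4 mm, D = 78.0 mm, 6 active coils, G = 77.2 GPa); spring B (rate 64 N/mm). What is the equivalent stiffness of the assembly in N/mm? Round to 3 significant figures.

90.5 N/mm

k_A = Gd⁴/(8D³N_a) = (77.2×10³)(9.4⁴)/(8·78.0³·6) = 26.461 N/mm
Parallel: k_eq = 26.461 + 64 = 90.461 N/mm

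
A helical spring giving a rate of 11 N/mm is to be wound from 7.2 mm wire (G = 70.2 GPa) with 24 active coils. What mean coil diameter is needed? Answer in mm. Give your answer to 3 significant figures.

44.7 mm

D = (Gd⁴/(8N_a·k))^(1/3) = (70.2×10³·7.2⁴/(8·24·11))^(1/3)
  = (89325)^(1/3) = 44.7017 mm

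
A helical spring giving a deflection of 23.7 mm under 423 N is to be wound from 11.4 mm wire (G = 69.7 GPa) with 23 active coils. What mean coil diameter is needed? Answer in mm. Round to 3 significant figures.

Required rate k = F/δ = 423/23.7 = 17.848 N/mm
D = (Gd⁴/(8N_a·k))^(1/3) = (69.7×10³·11.4⁴/(8·23·17.848))^(1/3)
  = (358461)^(1/3) = 71.0364 mm

71.0 mm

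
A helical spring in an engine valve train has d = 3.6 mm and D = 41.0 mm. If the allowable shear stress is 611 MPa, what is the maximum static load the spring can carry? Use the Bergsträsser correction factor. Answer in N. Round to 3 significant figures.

244 N

C = D/d = 41.0/3.6 = 11.3889
K_B = (4C+2)/(4C−3) = 47.556/42.556 = 1.1175
τ_max = K·8FD/(πd³) → F_max = τ_allow·πd³/(8DK)
F_max = 611·π·3.6³/(8·41.0·1.1175) = 89557/366.54 = 244.33 N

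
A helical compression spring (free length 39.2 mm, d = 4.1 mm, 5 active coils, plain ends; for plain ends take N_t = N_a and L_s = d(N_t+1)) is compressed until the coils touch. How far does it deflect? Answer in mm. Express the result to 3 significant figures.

N_t = 5; L_s = 4.1·6 = 24.6 mm
δ_solid = L₀ − L_s = 39.2 − 24.6 = 14.6 mm

14.6 mm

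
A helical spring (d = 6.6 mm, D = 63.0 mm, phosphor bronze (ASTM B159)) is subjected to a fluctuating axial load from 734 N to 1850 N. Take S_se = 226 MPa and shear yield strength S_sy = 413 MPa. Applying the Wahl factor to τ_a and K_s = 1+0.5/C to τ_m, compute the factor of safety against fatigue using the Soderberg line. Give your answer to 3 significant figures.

C = D/d = 63.0/6.6 = 9.5455; K_W = (4C−1)/(4C−4)+0.615/C = 1.1522; K_s = 1+0.5/C = 1.0524
F_a = (F_max−F_min)/2 = 558 N; F_m = (F_max+F_min)/2 = 1292 N
τ_a = K_W·8F_aD/(πd³) = 1.1522 × 311.37 = 358.76 MPa
τ_m = K_s·8F_mD/(πd³) = 1.0524 × 720.96 = 758.72 MPa
Soderberg: 1/n_f = τ_a/S_se + τ_m/S_sy = 358.76/226 + 758.72/413 = 1.58745 + 1.83711 = 3.4246
n_f = 1/3.4246 = 0.292

0.292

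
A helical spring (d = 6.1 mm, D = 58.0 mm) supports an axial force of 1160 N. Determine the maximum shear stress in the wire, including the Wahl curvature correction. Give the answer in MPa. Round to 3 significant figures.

Spring index C = D/d = 58.0/6.1 = 9.5082
K_W = (4C−1)/(4C−4) + 0.615/C = 37.033/34.033 + 0.0647 = 1.1528
τ₀ = 8FD/(πd³) = 8·1160·58.0/(π·6.1³) = 538240/713.08 = 754.81 MPa
τ_max = K·τ₀ = 1.1528 × 754.81 = 870.17 MPa

870 MPa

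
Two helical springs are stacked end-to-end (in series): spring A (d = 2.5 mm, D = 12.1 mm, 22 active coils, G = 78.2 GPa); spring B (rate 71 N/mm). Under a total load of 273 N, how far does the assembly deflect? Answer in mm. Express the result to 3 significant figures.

31.7 mm

k_A = Gd⁴/(8D³N_a) = (78.2×10³)(2.5⁴)/(8·12.1³·22) = 9.7971 N/mm
Series: 1/k_eq = 1/9.7971 + 1/71 = 0.11616; k_eq = 8.6092 N/mm
δ = F/k_eq = 273/8.6092 = 31.71 mm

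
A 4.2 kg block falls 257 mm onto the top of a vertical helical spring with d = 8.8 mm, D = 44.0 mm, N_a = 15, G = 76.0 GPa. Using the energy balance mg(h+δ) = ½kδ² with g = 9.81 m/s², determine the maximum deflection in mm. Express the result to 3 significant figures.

k = Gd⁴/(8D³N_a) = (76.0×10³)(8.8⁴)/(8·44.0³·15) = 44.587 N/mm
W = mg = 4.2 × 9.81 = 41.202 N
½kδ² − Wδ − Wh = 0 → δ = (W + √(W² + 2kWh))/k
δ = (41.202 + √(1697.6 + 944249))/44.587 = (41.202 + 972.6)/44.587 = 22.738 mm

22.7 mm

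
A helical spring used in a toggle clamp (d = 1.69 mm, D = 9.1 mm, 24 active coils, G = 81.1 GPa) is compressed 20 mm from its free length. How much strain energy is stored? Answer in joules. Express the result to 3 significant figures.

0.914 J

k = Gd⁴/(8D³N_a) = (81.1×10³)(1.69⁴)/(8·9.1³·24) = 4.5724 N/mm
U = ½kδ² = 0.5 × 4.5724 × 20² = 914.48 N·mm = 0.91448 J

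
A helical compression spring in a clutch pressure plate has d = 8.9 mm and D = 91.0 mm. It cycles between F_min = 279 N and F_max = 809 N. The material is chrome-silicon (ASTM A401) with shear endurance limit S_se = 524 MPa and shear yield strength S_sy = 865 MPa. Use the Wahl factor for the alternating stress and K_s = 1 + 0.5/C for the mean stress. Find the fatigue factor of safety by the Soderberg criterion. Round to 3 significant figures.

C = D/d = 91.0/8.9 = 10.2247; K_W = (4C−1)/(4C−4)+0.615/C = 1.1415; K_s = 1+0.5/C = 1.0489
F_a = (F_max−F_min)/2 = 265 N; F_m = (F_max+F_min)/2 = 544 N
τ_a = K_W·8F_aD/(πd³) = 1.1415 × 87.108 = 99.429 MPa
τ_m = K_s·8F_mD/(πd³) = 1.0489 × 178.82 = 187.56 MPa
Soderberg: 1/n_f = τ_a/S_se + τ_m/S_sy = 99.429/524 + 187.56/865 = 0.18975 + 0.21683 = 0.40659
n_f = 1/0.40659 = 2.46

2.46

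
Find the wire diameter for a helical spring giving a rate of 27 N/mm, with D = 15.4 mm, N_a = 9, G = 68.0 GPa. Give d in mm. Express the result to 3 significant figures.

d = (8D³N_a·k / G)^(1/4) = (8·15.4³·9·27 / (68.0×10³))^0.25
  = (104.41)^0.25 = 3.1966 mm

3.20 mm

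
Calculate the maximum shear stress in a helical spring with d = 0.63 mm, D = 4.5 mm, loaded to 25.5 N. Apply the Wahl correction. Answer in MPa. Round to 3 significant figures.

1410 MPa

Spring index C = D/d = 4.5/0.63 = 7.1429
K_W = (4C−1)/(4C−4) + 0.615/C = 27.571/24.571 + 0.0861 = 1.2082
τ₀ = 8FD/(πd³) = 8·25.5·4.5/(π·0.63³) = 918/0.78555 = 1168.6 MPa
τ_max = K·τ₀ = 1.2082 × 1168.6 = 1411.9 MPa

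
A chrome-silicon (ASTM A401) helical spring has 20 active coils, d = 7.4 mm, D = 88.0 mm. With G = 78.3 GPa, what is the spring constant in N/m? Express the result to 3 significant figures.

k = Gd⁴/(8D³N_a) = (78.3×10³ × 7.4⁴) / (8 × 88.0³ × 20)
  = 2.34795e+08 / 1.09036e+08 = 2.1534 N/mm = 2153.4 N/m

2150 N/m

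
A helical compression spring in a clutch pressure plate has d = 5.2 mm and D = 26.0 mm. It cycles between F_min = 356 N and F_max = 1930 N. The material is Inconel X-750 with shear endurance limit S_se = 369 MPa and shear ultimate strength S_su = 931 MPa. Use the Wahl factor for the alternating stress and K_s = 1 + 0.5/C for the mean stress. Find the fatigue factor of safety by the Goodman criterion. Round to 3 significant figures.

0.512

C = D/d = 26.0/5.2 = 5.0000; K_W = (4C−1)/(4C−4)+0.615/C = 1.3105; K_s = 1+0.5/C = 1.1000
F_a = (F_max−F_min)/2 = 787 N; F_m = (F_max+F_min)/2 = 1143 N
τ_a = K_W·8F_aD/(πd³) = 1.3105 × 370.58 = 485.64 MPa
τ_m = K_s·8F_mD/(πd³) = 1.1000 × 538.21 = 592.03 MPa
Goodman: 1/n_f = τ_a/S_se + τ_m/S_su = 485.64/369 + 592.03/931 = 1.31610 + 0.63591 = 1.952
n_f = 1/1.952 = 0.5123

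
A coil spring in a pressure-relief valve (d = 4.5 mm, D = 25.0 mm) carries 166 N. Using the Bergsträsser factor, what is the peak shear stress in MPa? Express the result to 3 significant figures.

Spring index C = D/d = 25.0/4.5 = 5.5556
K_B = (4C+2)/(4C−3) = 24.222/19.222 = 1.2601
τ₀ = 8FD/(πd³) = 8·166·25.0/(π·4.5³) = 33200/286.28 = 115.97 MPa
τ_max = K·τ₀ = 1.2601 × 115.97 = 146.14 MPa

146 MPa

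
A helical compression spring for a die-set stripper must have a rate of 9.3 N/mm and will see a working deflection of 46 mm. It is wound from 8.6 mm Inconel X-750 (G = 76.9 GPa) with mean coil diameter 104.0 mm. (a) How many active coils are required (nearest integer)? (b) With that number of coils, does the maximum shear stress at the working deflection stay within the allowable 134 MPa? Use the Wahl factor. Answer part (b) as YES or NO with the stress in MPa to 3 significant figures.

N_a = Gd⁴/(8D³k) = (76.9×10³)(8.6⁴)/(8·104.0³·9.3) = 5.026 → N_a = 5
Actual rate k = Gd⁴/(8D³·5) = 9.3489 N/mm
Working load F = kδ = 9.3489·46 = 430.05 N
C = 104.0/8.6 = 12.0930; K_W = (4C−1)/(4C−4)+0.615/C = 1.1185
τ_max = K_W·8FD/(πd³) = 1.1185·179.06 = 200.27 MPa
τ_max > 134 MPa → exceeds allowable

(a) 5 coils; (b) NO, τ_max = 200 MPa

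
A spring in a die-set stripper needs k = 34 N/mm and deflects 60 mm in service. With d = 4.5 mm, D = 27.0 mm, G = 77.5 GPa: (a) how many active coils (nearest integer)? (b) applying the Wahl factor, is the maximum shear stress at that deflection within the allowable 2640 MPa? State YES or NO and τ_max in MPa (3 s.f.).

N_a = Gd⁴/(8D³k) = (77.5×10³)(4.5⁴)/(8·27.0³·34) = 5.936 → N_a = 6
Actual rate k = Gd⁴/(8D³·6) = 33.637 N/mm
Working load F = kδ = 33.637·60 = 2018.2 N
C = 27.0/4.5 = 6.0000; K_W = (4C−1)/(4C−4)+0.615/C = 1.2525
τ_max = K_W·8FD/(πd³) = 1.2525·1522.8 = 1907.3 MPa
τ_max ≤ 2640 MPa → acceptable

(a) 6 coils; (b) YES, τ_max = 1910 MPa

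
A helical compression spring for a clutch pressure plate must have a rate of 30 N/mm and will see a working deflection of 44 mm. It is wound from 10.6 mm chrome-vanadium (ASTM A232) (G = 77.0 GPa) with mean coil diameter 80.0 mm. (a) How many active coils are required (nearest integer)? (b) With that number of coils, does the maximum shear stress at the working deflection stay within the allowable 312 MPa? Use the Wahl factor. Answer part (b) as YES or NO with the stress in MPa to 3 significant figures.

N_a = Gd⁴/(8D³k) = (77.0×10³)(10.6⁴)/(8·80.0³·30) = 7.911 → N_a = 8
Actual rate k = Gd⁴/(8D³·8) = 29.666 N/mm
Working load F = kδ = 29.666·44 = 1305.3 N
C = 80.0/10.6 = 7.5472; K_W = (4C−1)/(4C−4)+0.615/C = 1.1960
τ_max = K_W·8FD/(πd³) = 1.1960·223.27 = 267.04 MPa
τ_max ≤ 312 MPa → acceptable

(a) 8 coils; (b) YES, τ_max = 267 MPa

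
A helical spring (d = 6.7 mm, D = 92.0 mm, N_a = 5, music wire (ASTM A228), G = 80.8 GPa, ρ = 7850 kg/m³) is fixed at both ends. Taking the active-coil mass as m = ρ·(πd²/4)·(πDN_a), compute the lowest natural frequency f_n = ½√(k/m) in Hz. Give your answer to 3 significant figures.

57.2 Hz

k = Gd⁴/(8D³N_a) = (80.8×10³)(6.7⁴)/(8·92.0³·5) = 5.2274 N/mm = 5227.4 N/m
Wire length L = πDN_a = π·92.0·5 = 1445.1 mm
m = ρ·(πd²/4)·L = 7850 × 35.257×10⁻⁶ m² × 1.4451 m = 0.39996 kg
f_n = ½√(k/m) = 0.5·√(5227.4/0.39996) = 0.5·√(13070) = 57.162 Hz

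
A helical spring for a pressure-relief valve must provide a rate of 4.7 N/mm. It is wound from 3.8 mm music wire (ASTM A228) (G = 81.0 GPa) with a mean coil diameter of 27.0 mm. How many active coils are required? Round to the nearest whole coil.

N_a = Gd⁴/(8D³k) = (81.0×10³ × 3.8⁴)/(8 × 27.0³ × 4.7)
    = 1.68896e+07 / 740081 = 22.82 → 23 coils

23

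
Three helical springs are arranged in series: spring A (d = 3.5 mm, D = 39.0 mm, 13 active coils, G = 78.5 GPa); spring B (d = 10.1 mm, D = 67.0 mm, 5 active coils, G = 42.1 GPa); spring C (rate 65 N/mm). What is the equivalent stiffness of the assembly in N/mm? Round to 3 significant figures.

1.77 N/mm

k_A = Gd⁴/(8D³N_a) = (78.5×10³)(3.5⁴)/(8·39.0³·13) = 1.9095 N/mm
k_B = Gd⁴/(8D³N_a) = (42.1×10³)(10.1⁴)/(8·67.0³·5) = 36.415 N/mm
Series: 1/k_eq = 1/1.9095 + 1/36.415 + 1/65 = 0.56655; k_eq = 1.7651 N/mm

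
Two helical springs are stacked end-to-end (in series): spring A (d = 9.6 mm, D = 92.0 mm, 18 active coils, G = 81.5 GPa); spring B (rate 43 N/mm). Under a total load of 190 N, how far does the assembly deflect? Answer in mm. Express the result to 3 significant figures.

35.2 mm

k_A = Gd⁴/(8D³N_a) = (81.5×10³)(9.6⁴)/(8·92.0³·18) = 6.1733 N/mm
Series: 1/k_eq = 1/6.1733 + 1/43 = 0.18524; k_eq = 5.3983 N/mm
δ = F/k_eq = 190/5.3983 = 35.196 mm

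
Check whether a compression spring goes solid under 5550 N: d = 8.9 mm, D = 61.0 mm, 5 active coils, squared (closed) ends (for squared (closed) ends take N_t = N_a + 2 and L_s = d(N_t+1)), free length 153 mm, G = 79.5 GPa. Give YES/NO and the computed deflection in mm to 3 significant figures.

k = Gd⁴/(8D³N_a) = (79.5×10³)(8.9⁴)/(8·61.0³·5) = 54.939 N/mm
N_t = 7; L_s = 8.9·8 = 71.2 mm; δ_solid = L₀ − L_s = 153 − 71.2 = 81.8 mm
δ = F/k = 5550/54.939 = 101.02 mm
δ ≥ δ_solid → spring goes solid

YES, δ = 101 mm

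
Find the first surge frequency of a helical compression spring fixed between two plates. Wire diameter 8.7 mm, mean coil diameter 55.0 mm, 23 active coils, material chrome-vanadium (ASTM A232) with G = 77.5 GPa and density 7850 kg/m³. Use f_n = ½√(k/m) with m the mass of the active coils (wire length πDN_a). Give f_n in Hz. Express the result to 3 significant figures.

k = Gd⁴/(8D³N_a) = (77.5×10³)(8.7⁴)/(8·55.0³·23) = 14.504 N/mm = 14504 N/m
Wire length L = πDN_a = π·55.0·23 = 3974.1 mm
m = ρ·(πd²/4)·L = 7850 × 59.447×10⁻⁶ m² × 3.9741 m = 1.8545 kg
f_n = ½√(k/m) = 0.5·√(14504/1.8545) = 0.5·√(7820.5) = 44.217 Hz

44.2 Hz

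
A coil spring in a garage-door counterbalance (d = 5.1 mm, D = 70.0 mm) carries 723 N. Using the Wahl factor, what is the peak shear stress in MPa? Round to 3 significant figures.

1070 MPa

Spring index C = D/d = 70.0/5.1 = 13.7255
K_W = (4C−1)/(4C−4) + 0.615/C = 53.902/50.902 + 0.0448 = 1.1037
τ₀ = 8FD/(πd³) = 8·723·70.0/(π·5.1³) = 404880/416.74 = 971.55 MPa
τ_max = K·τ₀ = 1.1037 × 971.55 = 1072.3 MPa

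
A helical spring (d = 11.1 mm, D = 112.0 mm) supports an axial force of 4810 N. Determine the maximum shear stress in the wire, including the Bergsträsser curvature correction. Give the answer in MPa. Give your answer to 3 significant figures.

Spring index C = D/d = 112.0/11.1 = 10.0901
K_B = (4C+2)/(4C−3) = 42.360/37.360 = 1.1338
τ₀ = 8FD/(πd³) = 8·4810·112.0/(π·11.1³) = 4.30976e+06/4296.5 = 1003.1 MPa
τ_max = K·τ₀ = 1.1338 × 1003.1 = 1137.3 MPa

1140 MPa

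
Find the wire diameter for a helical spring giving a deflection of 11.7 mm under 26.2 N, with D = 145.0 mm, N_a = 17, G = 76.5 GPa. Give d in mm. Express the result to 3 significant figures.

10.5 mm

Required rate k = F/δ = 26.2/11.7 = 2.2393 N/mm
d = (8D³N_a·k / G)^(1/4) = (8·145.0³·17·2.2393 / (76.5×10³))^0.25
  = (12137)^0.25 = 10.4960 mm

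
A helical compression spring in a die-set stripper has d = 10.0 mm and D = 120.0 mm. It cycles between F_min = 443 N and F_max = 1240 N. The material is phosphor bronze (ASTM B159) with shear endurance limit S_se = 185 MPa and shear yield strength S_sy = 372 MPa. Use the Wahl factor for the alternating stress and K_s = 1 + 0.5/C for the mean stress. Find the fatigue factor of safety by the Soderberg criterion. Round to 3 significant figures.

C = D/d = 120.0/10.0 = 12.0000; K_W = (4C−1)/(4C−4)+0.615/C = 1.1194; K_s = 1+0.5/C = 1.0417
F_a = (F_max−F_min)/2 = 398.5 N; F_m = (F_max+F_min)/2 = 841.5 N
τ_a = K_W·8F_aD/(πd³) = 1.1194 × 121.77 = 136.32 MPa
τ_m = K_s·8F_mD/(πd³) = 1.0417 × 257.14 = 267.86 MPa
Soderberg: 1/n_f = τ_a/S_se + τ_m/S_sy = 136.32/185 + 267.86/372 = 0.73684 + 0.72005 = 1.4569
n_f = 1/1.4569 = 0.6864

0.686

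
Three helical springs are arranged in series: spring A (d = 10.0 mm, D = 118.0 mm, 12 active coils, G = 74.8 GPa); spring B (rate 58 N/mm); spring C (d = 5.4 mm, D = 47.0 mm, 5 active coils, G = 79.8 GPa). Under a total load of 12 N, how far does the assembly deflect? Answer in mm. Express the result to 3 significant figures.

k_A = Gd⁴/(8D³N_a) = (74.8×10³)(10.0⁴)/(8·118.0³·12) = 4.7422 N/mm
k_C = Gd⁴/(8D³N_a) = (79.8×10³)(5.4⁴)/(8·47.0³·5) = 16.339 N/mm
Series: 1/k_eq = 1/4.7422 + 1/58 + 1/16.339 = 0.28932; k_eq = 3.4564 N/mm
δ = F/k_eq = 12/3.4564 = 3.4718 mm

3.47 mm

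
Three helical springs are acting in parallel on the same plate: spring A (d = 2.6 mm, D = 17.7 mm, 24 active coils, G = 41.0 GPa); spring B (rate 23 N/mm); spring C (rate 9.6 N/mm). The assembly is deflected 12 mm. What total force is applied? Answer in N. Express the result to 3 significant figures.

412 N

k_A = Gd⁴/(8D³N_a) = (41.0×10³)(2.6⁴)/(8·17.7³·24) = 1.7598 N/mm
Parallel: k_eq = 1.7598 + 23 + 9.6 = 34.36 N/mm
F = k_eq·δ = 34.36·12 = 412.32 N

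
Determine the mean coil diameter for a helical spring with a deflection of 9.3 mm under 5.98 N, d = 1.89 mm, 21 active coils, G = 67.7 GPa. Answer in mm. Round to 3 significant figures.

Required rate k = F/δ = 5.98/9.3 = 0.64301 N/mm
D = (Gd⁴/(8N_a·k))^(1/3) = (67.7×10³·1.89⁴/(8·21·0.64301))^(1/3)
  = (7996.66)^(1/3) = 19.9972 mm

20.0 mm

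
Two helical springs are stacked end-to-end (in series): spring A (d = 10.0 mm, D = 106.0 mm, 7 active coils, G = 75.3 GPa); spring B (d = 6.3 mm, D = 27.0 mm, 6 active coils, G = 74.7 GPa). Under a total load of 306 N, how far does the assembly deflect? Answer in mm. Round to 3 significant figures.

29.6 mm

k_A = Gd⁴/(8D³N_a) = (75.3×10³)(10.0⁴)/(8·106.0³·7) = 11.29 N/mm
k_B = Gd⁴/(8D³N_a) = (74.7×10³)(6.3⁴)/(8·27.0³·6) = 124.55 N/mm
Series: 1/k_eq = 1/11.29 + 1/124.55 = 0.096604; k_eq = 10.352 N/mm
δ = F/k_eq = 306/10.352 = 29.561 mm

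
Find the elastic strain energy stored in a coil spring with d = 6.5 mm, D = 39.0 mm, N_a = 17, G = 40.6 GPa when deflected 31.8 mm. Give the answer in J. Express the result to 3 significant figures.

k = Gd⁴/(8D³N_a) = (40.6×10³)(6.5⁴)/(8·39.0³·17) = 8.9835 N/mm
U = ½kδ² = 0.5 × 8.9835 × 31.8² = 4542.2 N·mm = 4.5422 J

4.54 J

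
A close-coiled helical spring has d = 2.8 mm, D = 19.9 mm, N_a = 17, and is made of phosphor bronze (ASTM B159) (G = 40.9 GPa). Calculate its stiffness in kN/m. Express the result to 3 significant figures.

2.35 kN/m

k = Gd⁴/(8D³N_a) = (40.9×10³ × 2.8⁴) / (8 × 19.9³ × 17)
  = 2.51394e+06 / 1.07176e+06 = 2.3456 N/mm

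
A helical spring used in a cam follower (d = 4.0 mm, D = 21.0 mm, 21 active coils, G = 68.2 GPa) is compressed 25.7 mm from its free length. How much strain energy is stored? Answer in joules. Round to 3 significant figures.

k = Gd⁴/(8D³N_a) = (68.2×10³)(4.0⁴)/(8·21.0³·21) = 11.222 N/mm
U = ½kδ² = 0.5 × 11.222 × 25.7² = 3705.9 N·mm = 3.7059 J

3.71 J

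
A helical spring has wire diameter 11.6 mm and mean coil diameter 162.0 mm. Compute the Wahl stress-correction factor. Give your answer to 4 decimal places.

C = D/d = 162.0/11.6 = 13.9655
K_W = (4C−1)/(4C−4) + 0.615/C = 54.862/51.862 + 0.0440 = 1.1019

1.1019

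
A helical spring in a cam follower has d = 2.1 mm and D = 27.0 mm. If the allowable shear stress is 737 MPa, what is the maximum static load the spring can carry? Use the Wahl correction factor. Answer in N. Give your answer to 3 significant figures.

C = D/d = 27.0/2.1 = 12.8571
K_W = (4C−1)/(4C−4) + 0.615/C = 50.429/47.429 + 0.0478 = 1.1111
τ_max = K·8FD/(πd³) → F_max = τ_allow·πd³/(8DK)
F_max = 737·π·2.1³/(8·27.0·1.1111) = 21442/239.99 = 89.346 N

89.3 N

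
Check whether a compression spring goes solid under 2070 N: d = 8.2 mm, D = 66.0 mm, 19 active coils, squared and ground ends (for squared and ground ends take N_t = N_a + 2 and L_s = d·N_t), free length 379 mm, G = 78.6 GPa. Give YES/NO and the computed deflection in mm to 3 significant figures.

k = Gd⁴/(8D³N_a) = (78.6×10³)(8.2⁴)/(8·66.0³·19) = 8.1321 N/mm
N_t = 21; L_s = 8.2·21 = 172.2 mm; δ_solid = L₀ − L_s = 379 − 172.2 = 206.8 mm
δ = F/k = 2070/8.1321 = 254.55 mm
δ ≥ δ_solid → spring goes solid

YES, δ = 255 mm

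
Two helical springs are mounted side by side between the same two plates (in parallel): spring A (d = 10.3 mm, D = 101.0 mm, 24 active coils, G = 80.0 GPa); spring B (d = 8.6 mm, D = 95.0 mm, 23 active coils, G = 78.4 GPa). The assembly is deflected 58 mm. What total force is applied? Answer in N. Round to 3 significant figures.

k_A = Gd⁴/(8D³N_a) = (80.0×10³)(10.3⁴)/(8·101.0³·24) = 4.5517 N/mm
k_B = Gd⁴/(8D³N_a) = (78.4×10³)(8.6⁴)/(8·95.0³·23) = 2.7184 N/mm
Parallel: k_eq = 4.5517 + 2.7184 = 7.2701 N/mm
F = k_eq·δ = 7.2701·58 = 421.67 N

422 N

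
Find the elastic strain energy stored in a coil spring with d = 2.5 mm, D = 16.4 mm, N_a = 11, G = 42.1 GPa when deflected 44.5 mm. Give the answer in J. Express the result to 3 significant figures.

k = Gd⁴/(8D³N_a) = (42.1×10³)(2.5⁴)/(8·16.4³·11) = 4.2367 N/mm
U = ½kδ² = 0.5 × 4.2367 × 44.5² = 4194.9 N·mm = 4.1949 J

4.19 J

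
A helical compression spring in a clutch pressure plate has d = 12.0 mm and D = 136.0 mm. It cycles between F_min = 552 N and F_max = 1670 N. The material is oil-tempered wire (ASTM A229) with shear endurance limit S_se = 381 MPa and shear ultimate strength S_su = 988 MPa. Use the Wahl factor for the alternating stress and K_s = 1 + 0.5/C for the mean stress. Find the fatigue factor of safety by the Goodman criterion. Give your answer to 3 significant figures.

C = D/d = 136.0/12.0 = 11.3333; K_W = (4C−1)/(4C−4)+0.615/C = 1.1268; K_s = 1+0.5/C = 1.0441
F_a = (F_max−F_min)/2 = 559 N; F_m = (F_max+F_min)/2 = 1111 N
τ_a = K_W·8F_aD/(πd³) = 1.1268 × 112.03 = 126.24 MPa
τ_m = K_s·8F_mD/(πd³) = 1.0441 × 222.66 = 232.49 MPa
Goodman: 1/n_f = τ_a/S_se + τ_m/S_su = 126.24/381 + 232.49/988 = 0.33135 + 0.23531 = 0.56666
n_f = 1/0.56666 = 1.765

1.76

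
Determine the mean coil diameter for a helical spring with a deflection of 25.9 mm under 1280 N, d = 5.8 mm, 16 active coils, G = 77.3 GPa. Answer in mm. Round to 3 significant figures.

Required rate k = F/δ = 1280/25.9 = 49.421 N/mm
D = (Gd⁴/(8N_a·k))^(1/3) = (77.3×10³·5.8⁴/(8·16·49.421))^(1/3)
  = (13828.4)^(1/3) = 24.0025 mm

24.0 mm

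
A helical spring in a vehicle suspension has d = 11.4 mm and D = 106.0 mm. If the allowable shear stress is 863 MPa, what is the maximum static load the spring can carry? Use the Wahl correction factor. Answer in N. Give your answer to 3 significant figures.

C = D/d = 106.0/11.4 = 9.2982
K_W = (4C−1)/(4C−4) + 0.615/C = 36.193/33.193 + 0.0661 = 1.1565
τ_max = K·8FD/(πd³) → F_max = τ_allow·πd³/(8DK)
F_max = 863·π·11.4³/(8·106.0·1.1565) = 4.0168e+06/980.73 = 4095.7 N

4100 N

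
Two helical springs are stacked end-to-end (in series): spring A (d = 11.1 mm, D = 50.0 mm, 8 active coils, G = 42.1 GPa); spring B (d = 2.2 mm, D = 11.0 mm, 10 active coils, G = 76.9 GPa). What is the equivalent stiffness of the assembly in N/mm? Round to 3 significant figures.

14.0 N/mm

k_A = Gd⁴/(8D³N_a) = (42.1×10³)(11.1⁴)/(8·50.0³·8) = 79.888 N/mm
k_B = Gd⁴/(8D³N_a) = (76.9×10³)(2.2⁴)/(8·11.0³·10) = 16.918 N/mm
Series: 1/k_eq = 1/79.888 + 1/16.918 = 0.071626; k_eq = 13.961 N/mm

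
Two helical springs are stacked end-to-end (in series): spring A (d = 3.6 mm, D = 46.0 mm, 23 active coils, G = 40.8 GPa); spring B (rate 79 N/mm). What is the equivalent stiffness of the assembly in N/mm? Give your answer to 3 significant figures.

k_A = Gd⁴/(8D³N_a) = (40.8×10³)(3.6⁴)/(8·46.0³·23) = 0.38263 N/mm
Series: 1/k_eq = 1/0.38263 + 1/79 = 2.6262; k_eq = 0.38079 N/mm

0.381 N/mm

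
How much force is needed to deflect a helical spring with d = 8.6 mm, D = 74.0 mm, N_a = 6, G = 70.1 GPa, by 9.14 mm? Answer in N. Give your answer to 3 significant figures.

k = Gd⁴/(8D³N_a) = (70.1×10³)(8.6⁴)/(8·74.0³·6) = 19.714 N/mm
F = k·δ = 19.714 × 9.14 = 180.19 N

180 N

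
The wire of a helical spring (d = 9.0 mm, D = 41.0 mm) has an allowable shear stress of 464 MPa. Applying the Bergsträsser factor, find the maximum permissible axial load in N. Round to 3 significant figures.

C = D/d = 41.0/9.0 = 4.5556
K_B = (4C+2)/(4C−3) = 20.222/15.222 = 1.3285
τ_max = K·8FD/(πd³) → F_max = τ_allow·πd³/(8DK)
F_max = 464·π·9.0³/(8·41.0·1.3285) = 1.0627e+06/435.74 = 2438.8 N

2440 N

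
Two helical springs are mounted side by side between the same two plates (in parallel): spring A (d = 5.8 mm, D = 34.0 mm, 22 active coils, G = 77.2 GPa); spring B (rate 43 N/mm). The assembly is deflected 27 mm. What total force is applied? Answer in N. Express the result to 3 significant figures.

k_A = Gd⁴/(8D³N_a) = (77.2×10³)(5.8⁴)/(8·34.0³·22) = 12.629 N/mm
Parallel: k_eq = 12.629 + 43 = 55.629 N/mm
F = k_eq·δ = 55.629·27 = 1502 N

1500 N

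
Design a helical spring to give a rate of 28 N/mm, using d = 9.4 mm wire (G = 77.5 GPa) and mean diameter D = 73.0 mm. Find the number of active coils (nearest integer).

N_a = Gd⁴/(8D³k) = (77.5×10³ × 9.4⁴)/(8 × 73.0³ × 28)
    = 6.0508e+08 / 8.71398e+07 = 6.944 → 7 coils

7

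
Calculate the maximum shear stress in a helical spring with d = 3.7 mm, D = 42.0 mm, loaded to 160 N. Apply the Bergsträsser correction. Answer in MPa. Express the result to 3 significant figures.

378 MPa

Spring index C = D/d = 42.0/3.7 = 11.3514
K_B = (4C+2)/(4C−3) = 47.405/42.405 = 1.1179
τ₀ = 8FD/(πd³) = 8·160·42.0/(π·3.7³) = 53760/159.13 = 337.83 MPa
τ_max = K·τ₀ = 1.1179 × 337.83 = 377.67 MPa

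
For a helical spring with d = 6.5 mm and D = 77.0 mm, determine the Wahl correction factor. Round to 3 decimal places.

C = D/d = 77.0/6.5 = 11.8462
K_W = (4C−1)/(4C−4) + 0.615/C = 46.385/43.385 + 0.0519 = 1.1211

1.121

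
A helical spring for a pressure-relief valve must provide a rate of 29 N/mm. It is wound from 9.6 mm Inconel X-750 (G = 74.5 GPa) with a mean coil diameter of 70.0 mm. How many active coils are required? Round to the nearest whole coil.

N_a = Gd⁴/(8D³k) = (74.5×10³ × 9.6⁴)/(8 × 70.0³ × 29)
    = 6.32763e+08 / 7.9576e+07 = 7.952 → 8 coils

8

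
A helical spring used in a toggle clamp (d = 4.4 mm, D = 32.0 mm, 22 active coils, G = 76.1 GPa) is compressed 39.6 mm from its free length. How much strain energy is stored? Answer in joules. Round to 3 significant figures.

3.88 J

k = Gd⁴/(8D³N_a) = (76.1×10³)(4.4⁴)/(8·32.0³·22) = 4.9458 N/mm
U = ½kδ² = 0.5 × 4.9458 × 39.6² = 3877.9 N·mm = 3.8779 J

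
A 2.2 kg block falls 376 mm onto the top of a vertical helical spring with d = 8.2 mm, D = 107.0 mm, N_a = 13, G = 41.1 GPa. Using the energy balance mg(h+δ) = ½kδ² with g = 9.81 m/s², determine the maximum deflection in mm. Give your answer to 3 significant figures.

121 mm

k = Gd⁴/(8D³N_a) = (41.1×10³)(8.2⁴)/(8·107.0³·13) = 1.4585 N/mm
W = mg = 2.2 × 9.81 = 21.582 N
½kδ² − Wδ − Wh = 0 → δ = (W + √(W² + 2kWh))/k
δ = (21.582 + √(465.78 + 23671.3))/1.4585 = (21.582 + 155.36)/1.4585 = 121.32 mm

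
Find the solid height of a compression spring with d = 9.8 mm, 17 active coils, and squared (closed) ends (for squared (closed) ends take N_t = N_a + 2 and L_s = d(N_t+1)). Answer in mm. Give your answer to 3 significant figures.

196 mm

squared (closed) ends: N_t = N_a + 2 = 17 + 2 = 19
L_s = d·(N_t+1) = 9.8 × 20 = 196 mm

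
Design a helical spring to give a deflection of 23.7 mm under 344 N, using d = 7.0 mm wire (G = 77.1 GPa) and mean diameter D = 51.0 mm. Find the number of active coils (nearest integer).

12

Required rate k = F/δ = 344/23.7 = 14.515 N/mm
N_a = Gd⁴/(8D³k) = (77.1×10³ × 7.0⁴)/(8 × 51.0³ × 14.515)
    = 1.85117e+08 / 1.54032e+07 = 12.02 → 12 coils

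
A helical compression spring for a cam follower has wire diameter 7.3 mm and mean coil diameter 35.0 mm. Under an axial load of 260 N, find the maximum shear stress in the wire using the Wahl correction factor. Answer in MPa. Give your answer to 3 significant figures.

Spring index C = D/d = 35.0/7.3 = 4.7945
K_W = (4C−1)/(4C−4) + 0.615/C = 18.178/15.178 + 0.1283 = 1.3259
τ₀ = 8FD/(πd³) = 8·260·35.0/(π·7.3³) = 72800/1222.1 = 59.568 MPa
τ_max = K·τ₀ = 1.3259 × 59.568 = 78.983 MPa

79.0 MPa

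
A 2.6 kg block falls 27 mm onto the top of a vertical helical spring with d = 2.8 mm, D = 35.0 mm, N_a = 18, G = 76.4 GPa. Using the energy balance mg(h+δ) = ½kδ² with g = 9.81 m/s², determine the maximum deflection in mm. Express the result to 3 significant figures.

87.7 mm

k = Gd⁴/(8D³N_a) = (76.4×10³)(2.8⁴)/(8·35.0³·18) = 0.7606 N/mm
W = mg = 2.6 × 9.81 = 25.506 N
½kδ² − Wδ − Wh = 0 → δ = (W + √(W² + 2kWh))/k
δ = (25.506 + √(650.56 + 1047.6))/0.7606 = (25.506 + 41.209)/0.7606 = 87.713 mm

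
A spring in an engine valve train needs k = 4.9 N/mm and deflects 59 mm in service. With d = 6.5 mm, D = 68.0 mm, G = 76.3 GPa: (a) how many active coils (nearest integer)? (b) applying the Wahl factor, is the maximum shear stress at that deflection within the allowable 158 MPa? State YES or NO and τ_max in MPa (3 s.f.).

N_a = Gd⁴/(8D³k) = (76.3×10³)(6.5⁴)/(8·68.0³·4.9) = 11.05 → N_a = 11
Actual rate k = Gd⁴/(8D³·11) = 4.9223 N/mm
Working load F = kδ = 4.9223·59 = 290.42 N
C = 68.0/6.5 = 10.4615; K_W = (4C−1)/(4C−4)+0.615/C = 1.1381
τ_max = K_W·8FD/(πd³) = 1.1381·183.12 = 208.4 MPa
τ_max > 158 MPa → exceeds allowable

(a) 11 coils; (b) NO, τ_max = 208 MPa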